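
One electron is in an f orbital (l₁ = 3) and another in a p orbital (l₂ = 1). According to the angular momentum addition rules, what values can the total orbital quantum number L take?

The total orbital quantum number L ranges from |l₁ − l₂| to l₁ + l₂ in integer steps.
So L can be 2, 3, 4.

L = 2, 3, 4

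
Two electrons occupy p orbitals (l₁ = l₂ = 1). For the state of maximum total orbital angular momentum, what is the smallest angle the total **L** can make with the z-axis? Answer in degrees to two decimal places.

The total orbital quantum number L ranges from |l₁ − l₂| to l₁ + l₂ in integer steps.
L ∈ {0, 1, 2}.
The maximum is L = 2, with |L_tot| = ℏ√(2·3) = √6 ℏ.
The minimum angle with z is arccos(2/√6) ≈ 35.26°.

θ_min ≈ 35.26°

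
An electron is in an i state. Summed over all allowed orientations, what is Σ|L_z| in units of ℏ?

Σ|L_z| = 42 ℏ

An i state has l = 6.
The allowed m_l values are -6, -5, -4, -3, -2, -1, 0, 1, 2, 3, 4, 5, 6.
Σ|m_l| = l(l+1) = 42.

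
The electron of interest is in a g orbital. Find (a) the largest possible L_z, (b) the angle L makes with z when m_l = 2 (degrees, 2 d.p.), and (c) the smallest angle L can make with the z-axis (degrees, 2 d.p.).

A g state has l = 4.
L_z,max = lℏ = 4ℏ.
For m_l = 2: cos θ = 2/√20, θ ≈ 63.43°.
cos θ_min = 4/√20, so θ_min ≈ 26.57°.

L_z,max = 4ℏ; θ(m_l=2) ≈ 63.43°; θ_min ≈ 26.57°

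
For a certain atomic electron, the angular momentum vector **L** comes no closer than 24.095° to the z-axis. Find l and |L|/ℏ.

cos²θ_min = l/(l+1) = 0.8333.
l = cos²θ/sin²θ ≈ 5.
Then |L| = ℏ√(5·6) = √30 ℏ.

l = 5, |L| = √30 ℏ ≈ 5.477ℏ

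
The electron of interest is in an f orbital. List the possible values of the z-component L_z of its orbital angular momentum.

L_z ∈ {−3ℏ, −2ℏ, −ℏ, 0, ℏ, 2ℏ, 3ℏ}

The letter f corresponds to l = 3.
L_z = m_l ℏ with m_l ranging from −l to +l in integer steps.
For l = 3: m_l ∈ {-3, -2, -1, 0, 1, 2, 3}.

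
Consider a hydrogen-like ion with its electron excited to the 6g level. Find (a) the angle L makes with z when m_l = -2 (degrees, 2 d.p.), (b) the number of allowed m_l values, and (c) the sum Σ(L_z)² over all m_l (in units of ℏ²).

θ(m_l=-2) ≈ 116.57°; 9 values; Σ(L_z)² = 60 ℏ²

The 6g level has l = 4.
For m_l = -2: cos θ = -2/√20, θ ≈ 116.57°.
There are 2l+1 = 9 values of m_l.
Σ m_l² = 60, so Σ(L_z)² = 60 ℏ².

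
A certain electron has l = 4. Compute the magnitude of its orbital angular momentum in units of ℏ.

|L| = 2√5 ℏ ≈ 4.472ℏ

|L| = ℏ√(l(l+1)) = ℏ√(4·5) = 2√5 ℏ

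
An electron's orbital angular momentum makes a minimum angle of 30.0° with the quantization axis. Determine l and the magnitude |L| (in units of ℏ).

l = 3, |L| = 2√3 ℏ ≈ 3.464ℏ

At minimum angle, m_l = l, so cos θ = l/√(l(l+1)); cos²θ = l/(l+1) = 0.7500.
l = cos²θ/sin²θ ≈ 3.
Then |L| = ℏ√(3·4) = 2√3 ℏ.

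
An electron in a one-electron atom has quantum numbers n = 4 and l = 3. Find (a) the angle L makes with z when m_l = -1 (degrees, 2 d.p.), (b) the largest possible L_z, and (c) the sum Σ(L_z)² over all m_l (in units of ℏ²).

For m_l = -1: cos θ = -1/√12, θ ≈ 106.78°.
L_z,max = lℏ = 3ℏ.
Σ m_l² = 28, so Σ(L_z)² = 28 ℏ².

θ(m_l=-1) ≈ 106.78°; L_z,max = 3ℏ; Σ(L_z)² = 28 ℏ²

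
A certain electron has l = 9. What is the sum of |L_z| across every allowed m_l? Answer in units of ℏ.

Σ|L_z| = 90 ℏ

m_l ∈ {-9, -8, -7, -6, -5, -4, -3, -2, -1, 0, 1, 2, 3, 4, 5, 6, 7, 8, 9}.
Σ|m_l| = 2·9(9+1)/2 = 90.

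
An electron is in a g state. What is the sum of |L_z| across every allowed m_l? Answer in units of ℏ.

G corresponds to l = 4.
The allowed m_l values are -4, -3, -2, -1, 0, 1, 2, 3, 4.
Σ|m_l| = l(l+1) = 20.

Σ|L_z| = 20 ℏ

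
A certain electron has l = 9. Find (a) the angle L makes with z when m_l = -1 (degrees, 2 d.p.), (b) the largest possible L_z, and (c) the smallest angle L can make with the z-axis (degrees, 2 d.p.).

For m_l = -1: cos θ = -1/√90, θ ≈ 96.05°.
L_z,max = lℏ = 9ℏ.
cos θ_min = 9/√90, so θ_min ≈ 18.43°.

θ(m_l=-1) ≈ 96.05°; L_z,max = 9ℏ; θ_min ≈ 18.43°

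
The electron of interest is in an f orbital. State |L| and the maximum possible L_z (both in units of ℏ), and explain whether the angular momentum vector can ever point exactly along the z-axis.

An f state has l = 3.
|L| = 2√3 ℏ ≈ 3.4641ℏ, while L_z,max = lℏ = 3ℏ.
Since |L| > L_z,max, the vector can never point exactly along z; the closest it comes is θ_min = arccos(3/√12) ≈ 30.0°.

No: L_z,max = 3ℏ < |L| = 2√3 ℏ ≈ 3.464ℏ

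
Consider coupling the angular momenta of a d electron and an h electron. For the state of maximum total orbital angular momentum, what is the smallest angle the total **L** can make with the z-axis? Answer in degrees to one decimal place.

θ_min ≈ 20.7°

By the triangle rule, |l₁ − l₂| ≤ L ≤ l₁ + l₂.
So L can be 3, 4, 5, 6, 7.
The maximum is L = 7, with |L_tot| = ℏ√(7·8) = 2√14 ℏ.
The minimum angle with z is arccos(7/√56) ≈ 20.7°.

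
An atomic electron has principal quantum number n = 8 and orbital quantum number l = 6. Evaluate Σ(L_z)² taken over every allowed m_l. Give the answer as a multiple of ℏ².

Σ(L_z)² = 182 ℏ²

m_l ∈ {-6, -5, -4, -3, -2, -1, 0, 1, 2, 3, 4, 5, 6}.
Σ m_l² = l(l+1)(2l+1)/3 = 6·7·13/3 = 182.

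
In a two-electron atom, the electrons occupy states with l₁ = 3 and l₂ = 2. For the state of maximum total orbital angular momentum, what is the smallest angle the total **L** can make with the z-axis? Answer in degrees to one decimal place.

L runs from |3 − 2| = 1 to 3 + 2 = 5.
So L can be 1, 2, 3, 4, 5.
The maximum is L = 5, with |L_tot| = ℏ√(5·6) = √30 ℏ.
The minimum angle with z is arccos(5/√30) ≈ 24.1°.

θ_min ≈ 24.1°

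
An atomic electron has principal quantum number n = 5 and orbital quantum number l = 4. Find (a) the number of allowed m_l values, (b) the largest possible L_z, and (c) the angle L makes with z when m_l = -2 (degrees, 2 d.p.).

There are 2l+1 = 9 values of m_l.
L_z,max = lℏ = 4ℏ.
For m_l = -2: cos θ = -2/√20, θ ≈ 116.57°.

9 values; L_z,max = 4ℏ; θ(m_l=-2) ≈ 116.57°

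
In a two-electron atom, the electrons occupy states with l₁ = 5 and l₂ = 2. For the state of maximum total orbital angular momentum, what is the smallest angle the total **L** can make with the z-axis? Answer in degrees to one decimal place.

The total orbital quantum number L ranges from |l₁ − l₂| to l₁ + l₂ in integer steps.
So L can be 3, 4, 5, 6, 7.
The maximum is L = 7, with |L_tot| = ℏ√(7·8) = 2√14 ℏ.
The minimum angle with z is arccos(7/√56) ≈ 20.7°.

θ_min ≈ 20.7°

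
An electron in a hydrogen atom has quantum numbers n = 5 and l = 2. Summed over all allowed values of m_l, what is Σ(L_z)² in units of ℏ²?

Σ(L_z)² = 10 ℏ²

The allowed m_l values are -2, -1, 0, 1, 2.
Σ m_l² = 2·(1 + 4) = 10.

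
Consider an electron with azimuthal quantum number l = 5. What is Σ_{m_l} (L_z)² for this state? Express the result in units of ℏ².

Σ(L_z)² = 110 ℏ²

m_l ∈ {-5, -4, -3, -2, -1, 0, 1, 2, 3, 4, 5}.
Σ m_l² = 2·(1 + 4 + 9 + 16 + 25) = 110.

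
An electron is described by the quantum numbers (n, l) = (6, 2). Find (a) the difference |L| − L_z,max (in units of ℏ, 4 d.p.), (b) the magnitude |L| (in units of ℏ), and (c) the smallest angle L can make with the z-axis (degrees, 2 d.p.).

|L|−L_z,max ≈ 0.4495ℏ; |L| = √6 ℏ ≈ 2.449ℏ; θ_min ≈ 35.26°

|L| − L_z,max = (√6 − 2)ℏ ≈ 0.4495ℏ.
|L| = ℏ√(2·3) = √6 ℏ ≈ 2.449ℏ.
cos θ_min = 2/√6, so θ_min ≈ 35.26°.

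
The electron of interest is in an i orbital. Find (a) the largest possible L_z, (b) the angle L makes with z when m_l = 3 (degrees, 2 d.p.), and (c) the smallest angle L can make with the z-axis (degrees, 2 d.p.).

L_z,max = 6ℏ; θ(m_l=3) ≈ 62.42°; θ_min ≈ 22.21°

An i state has l = 6.
L_z,max = lℏ = 6ℏ.
For m_l = 3: cos θ = 3/√42, θ ≈ 62.42°.
cos θ_min = 6/√42, so θ_min ≈ 22.21°.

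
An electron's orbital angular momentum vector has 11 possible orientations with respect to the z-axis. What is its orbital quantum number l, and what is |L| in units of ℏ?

l = 5, |L| = √30 ℏ ≈ 5.477ℏ

11 = 2l + 1, so l = (11−1)/2 = 5.
|L| = ℏ√(l(l+1)) = ℏ√(5·6) = √30 ℏ.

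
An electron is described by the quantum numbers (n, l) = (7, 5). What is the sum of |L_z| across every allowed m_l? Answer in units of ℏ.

m_l runs from −5 to 5, i.e. {-5, -4, -3, -2, -1, 0, 1, 2, 3, 4, 5}.
Σ|m_l| = l(l+1) = 30.

Σ|L_z| = 30 ℏ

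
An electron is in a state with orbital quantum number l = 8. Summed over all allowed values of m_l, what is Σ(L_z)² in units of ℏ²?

Σ(L_z)² = 408 ℏ²

The allowed m_l values are -8, -7, -6, -5, -4, -3, -2, -1, 0, 1, 2, 3, 4, 5, 6, 7, 8.
Summing m² from −8 to 8: Σ m_l² = 408.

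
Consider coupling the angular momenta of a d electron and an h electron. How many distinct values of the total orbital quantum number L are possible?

The total orbital quantum number L ranges from |l₁ − l₂| to l₁ + l₂ in integer steps.
So L can be 3, 4, 5, 6, 7.
That is 5 values.

5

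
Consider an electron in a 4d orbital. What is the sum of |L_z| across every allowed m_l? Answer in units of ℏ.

4d means n = 4, l = 2.
m_l runs from −2 to 2, i.e. {-2, -1, 0, 1, 2}.
Σ|m_l| = 2·2(2+1)/2 = 6.

Σ|L_z| = 6 ℏ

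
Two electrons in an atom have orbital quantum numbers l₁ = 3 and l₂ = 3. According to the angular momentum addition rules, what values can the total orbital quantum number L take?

L = 0, 1, 2, 3, 4, 5, 6

Angular momentum addition gives L = |l₁ − l₂|, …, l₁ + l₂.
Allowed values: L = 0, 1, 2, 3, 4, 5, 6.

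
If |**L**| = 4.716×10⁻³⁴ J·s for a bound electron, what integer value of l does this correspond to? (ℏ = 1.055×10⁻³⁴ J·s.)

l = 4

|L|/ℏ = (4.716×10⁻³⁴)/(1.055×10⁻³⁴) ≈ 4.470.
l(l+1) ≈ 4.470² ≈ 19.98, so l = 4.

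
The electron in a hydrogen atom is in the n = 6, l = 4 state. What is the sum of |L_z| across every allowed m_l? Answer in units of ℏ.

Σ|L_z| = 20 ℏ

m_l runs from −4 to 4, i.e. {-4, -3, -2, -1, 0, 1, 2, 3, 4}.
Σ|m_l| = 2(1+2+…+4) = 20.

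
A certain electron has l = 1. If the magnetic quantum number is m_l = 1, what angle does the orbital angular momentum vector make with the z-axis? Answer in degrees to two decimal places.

θ ≈ 45.00°

|L|² = l(l+1)ℏ² = 2ℏ², so |L| = √2 ℏ.
L_z = m_l ℏ = 1ℏ.
cos θ = L_z/|L| = 1/√2, so θ ≈ 45.00°.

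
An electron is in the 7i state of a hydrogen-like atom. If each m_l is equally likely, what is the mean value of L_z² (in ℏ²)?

⟨L_z²⟩ = 14 ℏ²

The 7i subshell has l = 6.
m_l runs from −6 to 6, i.e. {-6, -5, -4, -3, -2, -1, 0, 1, 2, 3, 4, 5, 6}.
⟨L_z²⟩ = ℏ²·(Σ m_l²)/(2l+1) = ℏ²·182/13 = 14ℏ².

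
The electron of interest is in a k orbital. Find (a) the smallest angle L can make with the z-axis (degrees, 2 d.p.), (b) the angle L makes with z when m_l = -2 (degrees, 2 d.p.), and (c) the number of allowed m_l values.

The letter k corresponds to l = 7.
cos θ_min = 7/√56, so θ_min ≈ 20.70°.
For m_l = -2: cos θ = -2/√56, θ ≈ 105.50°.
There are 2l+1 = 15 values of m_l.

θ_min ≈ 20.70°; θ(m_l=-2) ≈ 105.50°; 15 values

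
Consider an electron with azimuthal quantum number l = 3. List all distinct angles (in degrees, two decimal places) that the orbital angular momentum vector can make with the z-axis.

θ ∈ {30.00°, 54.74°, 73.22°, 90.00°, 106.78°, 125.26°, 150.00°}

|L| = ℏ√(l(l+1)) = 2√3 ℏ.
cos θ = m_l/√12 for each m_l ∈ {-3, -2, -1, 0, 1, 2, 3}.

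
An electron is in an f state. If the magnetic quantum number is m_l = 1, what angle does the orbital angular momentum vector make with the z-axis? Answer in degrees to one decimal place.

θ ≈ 73.2°

The letter f corresponds to l = 3.
|L| = ℏ√(l(l+1)) = 2√3 ℏ.
L_z = m_l ℏ = 1ℏ.
cos θ = L_z/|L| = 1/√12, so θ ≈ 73.2°.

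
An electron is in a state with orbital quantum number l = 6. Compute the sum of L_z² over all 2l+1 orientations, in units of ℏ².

m_l ∈ {-6, -5, -4, -3, -2, -1, 0, 1, 2, 3, 4, 5, 6}.
Σ m_l² = l(l+1)(2l+1)/3 = 6·7·13/3 = 182.

Σ(L_z)² = 182 ℏ²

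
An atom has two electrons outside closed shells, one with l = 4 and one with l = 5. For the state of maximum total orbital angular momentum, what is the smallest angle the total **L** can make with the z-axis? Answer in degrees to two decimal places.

By the triangle rule, |l₁ − l₂| ≤ L ≤ l₁ + l₂.
L ∈ {1, 2, 3, 4, 5, 6, 7, 8, 9}.
The maximum is L = 9, with |L_tot| = ℏ√(9·10) = 3√10 ℏ.
The minimum angle with z is arccos(9/√90) ≈ 18.43°.

θ_min ≈ 18.43°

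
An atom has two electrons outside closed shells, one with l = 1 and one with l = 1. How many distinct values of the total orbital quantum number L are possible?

By the triangle rule, |l₁ − l₂| ≤ L ≤ l₁ + l₂.
So L can be 0, 1, 2.
That is 3 values.

3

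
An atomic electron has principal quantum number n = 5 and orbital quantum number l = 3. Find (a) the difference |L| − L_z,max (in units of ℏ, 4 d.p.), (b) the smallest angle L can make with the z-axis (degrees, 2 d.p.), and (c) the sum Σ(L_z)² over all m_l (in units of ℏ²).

|L|−L_z,max ≈ 0.4641ℏ; θ_min ≈ 30.00°; Σ(L_z)² = 28 ℏ²

|L| − L_z,max = (2√3 − 3)ℏ ≈ 0.4641ℏ.
cos θ_min = 3/√12, so θ_min ≈ 30.00°.
Σ m_l² = 28, so Σ(L_z)² = 28 ℏ².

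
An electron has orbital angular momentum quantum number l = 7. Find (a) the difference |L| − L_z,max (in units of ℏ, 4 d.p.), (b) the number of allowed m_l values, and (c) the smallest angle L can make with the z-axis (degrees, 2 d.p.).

|L|−L_z,max ≈ 0.4833ℏ; 15 values; θ_min ≈ 20.70°

|L| − L_z,max = (2√14 − 7)ℏ ≈ 0.4833ℏ.
There are 2l+1 = 15 values of m_l.
cos θ_min = 7/√56, so θ_min ≈ 20.70°.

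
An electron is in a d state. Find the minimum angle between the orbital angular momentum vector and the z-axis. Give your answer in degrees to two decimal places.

θ_min ≈ 35.26°

For a d orbital, l = 2.
|L| = ℏ√(l(l+1)) = √6 ℏ.
The smallest angle corresponds to the largest L_z, i.e. m_l = l = 2, giving L_z = 2ℏ.
cos θ_min = 2/√6, so θ_min ≈ 35.26°.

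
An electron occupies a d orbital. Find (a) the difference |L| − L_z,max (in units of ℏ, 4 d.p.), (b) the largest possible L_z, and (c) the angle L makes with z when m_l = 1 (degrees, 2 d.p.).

|L|−L_z,max ≈ 0.4495ℏ; L_z,max = 2ℏ; θ(m_l=1) ≈ 65.91°

A d state has l = 2.
|L| − L_z,max = (√6 − 2)ℏ ≈ 0.4495ℏ.
L_z,max = lℏ = 2ℏ.
For m_l = 1: cos θ = 1/√6, θ ≈ 65.91°.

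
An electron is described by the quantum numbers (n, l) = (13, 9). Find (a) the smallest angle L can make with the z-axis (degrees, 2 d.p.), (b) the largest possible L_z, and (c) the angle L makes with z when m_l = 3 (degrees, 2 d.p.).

cos θ_min = 9/√90, so θ_min ≈ 18.43°.
L_z,max = lℏ = 9ℏ.
For m_l = 3: cos θ = 3/√90, θ ≈ 71.57°.

θ_min ≈ 18.43°; L_z,max = 9ℏ; θ(m_l=3) ≈ 71.57°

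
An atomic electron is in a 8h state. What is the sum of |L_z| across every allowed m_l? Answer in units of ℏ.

Σ|L_z| = 30 ℏ

The 8h subshell has l = 5.
m_l runs from −5 to 5, i.e. {-5, -4, -3, -2, -1, 0, 1, 2, 3, 4, 5}.
Σ|m_l| = l(l+1) = 30.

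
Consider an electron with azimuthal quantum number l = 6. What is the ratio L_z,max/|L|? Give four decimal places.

L_z,max/|L| = 0.9258

|L| = √42 ℏ ≈ 6.4807ℏ, while L_z,max = lℏ = 6ℏ.
L_z,max/|L| = 6/√42 = 0.9258.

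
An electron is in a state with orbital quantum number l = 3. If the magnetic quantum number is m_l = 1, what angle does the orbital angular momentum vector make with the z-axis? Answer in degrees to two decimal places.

θ ≈ 73.22°

|L| = ℏ√(l(l+1)) = 2√3 ℏ.
L_z = m_l ℏ = 1ℏ.
cos θ = L_z/|L| = 1/√12, so θ ≈ 73.22°.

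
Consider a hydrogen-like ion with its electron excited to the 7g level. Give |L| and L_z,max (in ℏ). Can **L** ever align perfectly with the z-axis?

No: L_z,max = 4ℏ < |L| = 2√5 ℏ ≈ 4.472ℏ

The 7g level has l = 4.
|L| = 2√5 ℏ ≈ 4.4721ℏ, while L_z,max = lℏ = 4ℏ.
Since |L| > L_z,max, the vector can never point exactly along z; the closest it comes is θ_min = arccos(4/√20) ≈ 26.6°.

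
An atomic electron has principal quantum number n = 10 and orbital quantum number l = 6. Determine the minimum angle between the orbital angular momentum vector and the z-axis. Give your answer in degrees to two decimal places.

|L| = ℏ√(l(l+1)) = √42 ℏ.
The smallest angle corresponds to the largest L_z, i.e. m_l = l = 6, giving L_z = 6ℏ.
cos θ_min = 6/√42, so θ_min ≈ 22.21°.

θ_min ≈ 22.21°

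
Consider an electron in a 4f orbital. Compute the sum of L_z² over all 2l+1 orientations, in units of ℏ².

For 4f, l = 3.
The allowed m_l values are -3, -2, -1, 0, 1, 2, 3.
Σ m_l² = 2·(1 + 4 + 9) = 28.

Σ(L_z)² = 28 ℏ²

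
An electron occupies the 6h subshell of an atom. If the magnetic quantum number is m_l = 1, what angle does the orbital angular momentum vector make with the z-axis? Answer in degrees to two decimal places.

For 6h, l = 5.
|L| = ℏ√(l(l+1)) = √30 ℏ.
L_z = m_l ℏ = 1ℏ.
cos θ = L_z/|L| = 1/√30, so θ ≈ 79.48°.

θ ≈ 79.48°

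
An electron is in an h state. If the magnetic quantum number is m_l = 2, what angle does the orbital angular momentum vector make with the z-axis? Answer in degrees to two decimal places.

For an h orbital, l = 5.
|L| = ℏ√(l(l+1)) = √30 ℏ.
L_z = m_l ℏ = 2ℏ.
cos θ = L_z/|L| = 2/√30, so θ ≈ 68.58°.

θ ≈ 68.58°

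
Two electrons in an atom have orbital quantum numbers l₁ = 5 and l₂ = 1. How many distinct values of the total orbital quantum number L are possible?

3

L runs from |5 − 1| = 4 to 5 + 1 = 6.
L ∈ {4, 5, 6}.
That is 3 values.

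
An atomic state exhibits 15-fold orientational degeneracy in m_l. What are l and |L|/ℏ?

2l + 1 = 15 ⇒ l = 7.
Then |L| = √(l(l+1)) ℏ = 2√14 ℏ.

l = 7, |L| = 2√14 ℏ ≈ 7.483ℏ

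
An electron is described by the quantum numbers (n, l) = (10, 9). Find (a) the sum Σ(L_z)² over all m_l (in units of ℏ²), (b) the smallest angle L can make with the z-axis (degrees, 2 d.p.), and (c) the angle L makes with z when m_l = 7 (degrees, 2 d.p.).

Σ(L_z)² = 570 ℏ²; θ_min ≈ 18.43°; θ(m_l=7) ≈ 42.45°

Σ m_l² = 570, so Σ(L_z)² = 570 ℏ².
cos θ_min = 9/√90, so θ_min ≈ 18.43°.
For m_l = 7: cos θ = 7/√90, θ ≈ 42.45°.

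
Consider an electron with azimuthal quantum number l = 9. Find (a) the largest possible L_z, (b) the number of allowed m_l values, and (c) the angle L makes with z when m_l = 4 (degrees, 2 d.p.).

L_z,max = lℏ = 9ℏ.
There are 2l+1 = 19 values of m_l.
For m_l = 4: cos θ = 4/√90, θ ≈ 65.06°.

L_z,max = 9ℏ; 19 values; θ(m_l=4) ≈ 65.06°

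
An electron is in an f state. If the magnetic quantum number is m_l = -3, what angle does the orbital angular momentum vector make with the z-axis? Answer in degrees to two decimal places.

For an f orbital, l = 3.
|L| = ℏ√(l(l+1)) = 2√3 ℏ.
L_z = m_l ℏ = −3ℏ.
cos θ = L_z/|L| = -3/√12, so θ ≈ 150.00°.

θ ≈ 150.00°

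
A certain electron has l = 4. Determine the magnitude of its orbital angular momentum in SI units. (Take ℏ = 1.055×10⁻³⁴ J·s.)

|L| = ℏ√(l(l+1)) = ℏ√(4·5) = 2√5 ℏ
Numerically, |L| = 4.472 × (1.055×10⁻³⁴ J·s) = 4.718×10⁻³⁴ J·s.

|L| = 4.718×10⁻³⁴ J·s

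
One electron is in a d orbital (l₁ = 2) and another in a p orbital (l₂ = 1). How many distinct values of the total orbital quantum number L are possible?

By the triangle rule, |l₁ − l₂| ≤ L ≤ l₁ + l₂.
Allowed values: L = 1, 2, 3.
That is 3 values.

3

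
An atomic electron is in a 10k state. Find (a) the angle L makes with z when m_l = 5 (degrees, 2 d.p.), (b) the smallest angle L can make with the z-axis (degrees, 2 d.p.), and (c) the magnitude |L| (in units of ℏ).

The 10k subshell has l = 7.
For m_l = 5: cos θ = 5/√56, θ ≈ 48.08°.
cos θ_min = 7/√56, so θ_min ≈ 20.70°.
|L| = ℏ√(7·8) = 2√14 ℏ ≈ 7.483ℏ.

θ(m_l=5) ≈ 48.08°; θ_min ≈ 20.70°; |L| = 2√14 ℏ ≈ 7.483ℏ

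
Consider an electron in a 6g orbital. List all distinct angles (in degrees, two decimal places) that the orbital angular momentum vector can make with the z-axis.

θ ∈ {26.57°, 47.87°, 63.43°, 77.08°, 90.00°, 102.92°, 116.57°, 132.13°, 153.43°}

The 6g subshell has l = 4.
|L| = ℏ√(l(l+1)) = 2√5 ℏ.
cos θ = m_l/√20 for each m_l ∈ {-4, -3, -2, -1, 0, 1, 2, 3, 4}.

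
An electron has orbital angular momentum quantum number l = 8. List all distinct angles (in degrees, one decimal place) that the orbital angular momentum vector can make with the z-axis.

θ ∈ {19.5°, 34.4°, 45.0°, 53.9°, 61.9°, 69.3°, 76.4°, 83.2°, 90.0°, 96.8°, 103.6°, 110.7°, 118.1°, 126.1°, 135.0°, 145.6°, 160.5°}

|L| = ℏ√(l(l+1)) = 6√2 ℏ.
cos θ = m_l/√72 for each m_l ∈ {-8, -7, -6, -5, -4, -3, -2, -1, 0, 1, 2, 3, 4, 5, 6, 7, 8}.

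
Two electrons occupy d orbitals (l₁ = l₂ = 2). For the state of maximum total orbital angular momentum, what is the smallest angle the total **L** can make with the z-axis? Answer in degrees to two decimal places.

θ_min ≈ 26.57°

Angular momentum addition gives L = |l₁ − l₂|, …, l₁ + l₂.
L ∈ {0, 1, 2, 3, 4}.
The maximum is L = 4, with |L_tot| = ℏ√(4·5) = 2√5 ℏ.
The minimum angle with z is arccos(4/√20) ≈ 26.57°.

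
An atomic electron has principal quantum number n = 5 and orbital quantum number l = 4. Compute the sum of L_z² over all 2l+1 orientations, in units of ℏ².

The allowed m_l values are -4, -3, -2, -1, 0, 1, 2, 3, 4.
Σ m_l² = l(l+1)(2l+1)/3 = 4·5·9/3 = 60.

Σ(L_z)² = 60 ℏ²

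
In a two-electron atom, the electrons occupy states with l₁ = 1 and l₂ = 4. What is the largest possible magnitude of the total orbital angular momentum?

|L_tot|_max = √30 ℏ ≈ 5.477ℏ

The total orbital quantum number L ranges from |l₁ − l₂| to l₁ + l₂ in integer steps.
So L can be 3, 4, 5.
The largest magnitude corresponds to L = 5: |L_tot| = ℏ√(5·6) = √30 ℏ.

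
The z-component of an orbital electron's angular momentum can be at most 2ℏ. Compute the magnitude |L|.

Since max m_l = l, l = 2.
Then |L| = ℏ√(2·3) = √6 ℏ.

|L| = √6 ℏ ≈ 2.449ℏ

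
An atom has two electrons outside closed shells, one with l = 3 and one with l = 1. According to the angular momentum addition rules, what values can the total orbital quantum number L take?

Angular momentum addition gives L = |l₁ − l₂|, …, l₁ + l₂.
So L can be 2, 3, 4.

L = 2, 3, 4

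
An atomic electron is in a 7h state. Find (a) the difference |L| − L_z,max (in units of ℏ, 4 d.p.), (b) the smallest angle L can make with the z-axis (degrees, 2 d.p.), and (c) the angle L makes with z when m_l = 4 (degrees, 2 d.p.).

|L|−L_z,max ≈ 0.4772ℏ; θ_min ≈ 24.09°; θ(m_l=4) ≈ 43.09°

For 7h, l = 5.
|L| − L_z,max = (√30 − 5)ℏ ≈ 0.4772ℏ.
cos θ_min = 5/√30, so θ_min ≈ 24.09°.
For m_l = 4: cos θ = 4/√30, θ ≈ 43.09°.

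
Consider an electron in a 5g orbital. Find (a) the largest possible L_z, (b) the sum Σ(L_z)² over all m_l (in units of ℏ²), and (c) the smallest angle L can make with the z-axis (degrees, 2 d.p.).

L_z,max = 4ℏ; Σ(L_z)² = 60 ℏ²; θ_min ≈ 26.57°

5g means n = 5, l = 4.
L_z,max = lℏ = 4ℏ.
Σ m_l² = 60, so Σ(L_z)² = 60 ℏ².
cos θ_min = 4/√20, so θ_min ≈ 26.57°.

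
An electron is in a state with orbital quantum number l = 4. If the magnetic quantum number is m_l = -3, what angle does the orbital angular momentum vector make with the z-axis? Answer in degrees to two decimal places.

θ ≈ 132.13°

|L|² = l(l+1)ℏ² = 20ℏ², so |L| = 2√5 ℏ.
L_z = m_l ℏ = −3ℏ.
cos θ = L_z/|L| = -3/√20, so θ ≈ 132.13°.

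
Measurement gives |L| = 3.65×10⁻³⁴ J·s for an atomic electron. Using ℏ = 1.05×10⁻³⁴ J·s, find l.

Dividing by ℏ: |L|/ℏ ≈ 3.476.
Set l(l+1) = 12.08; the integer solution is l = 3.

l = 3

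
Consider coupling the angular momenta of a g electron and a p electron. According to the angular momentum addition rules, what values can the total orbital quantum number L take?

L = 3, 4, 5

The total orbital quantum number L ranges from |l₁ − l₂| to l₁ + l₂ in integer steps.
L ∈ {3, 4, 5}.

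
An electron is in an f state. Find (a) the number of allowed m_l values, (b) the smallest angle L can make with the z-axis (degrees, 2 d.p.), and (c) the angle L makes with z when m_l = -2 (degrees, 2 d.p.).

The letter f corresponds to l = 3.
There are 2l+1 = 7 values of m_l.
cos θ_min = 3/√12, so θ_min ≈ 30.00°.
For m_l = -2: cos θ = -2/√12, θ ≈ 125.26°.

7 values; θ_min ≈ 30.00°; θ(m_l=-2) ≈ 125.26°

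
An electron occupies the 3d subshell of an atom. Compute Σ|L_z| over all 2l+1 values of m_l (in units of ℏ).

The 3d subshell has l = 2.
m_l ∈ {-2, -1, 0, 1, 2}.
Σ|m_l| = l(l+1) = 6.

Σ|L_z| = 6 ℏ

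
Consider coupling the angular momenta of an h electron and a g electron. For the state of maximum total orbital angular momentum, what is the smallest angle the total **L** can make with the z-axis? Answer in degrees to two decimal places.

By the triangle rule, |l₁ − l₂| ≤ L ≤ l₁ + l₂.
L ∈ {1, 2, 3, 4, 5, 6, 7, 8, 9}.
The maximum is L = 9, with |L_tot| = ℏ√(9·10) = 3√10 ℏ.
The minimum angle with z is arccos(9/√90) ≈ 18.43°.

θ_min ≈ 18.43°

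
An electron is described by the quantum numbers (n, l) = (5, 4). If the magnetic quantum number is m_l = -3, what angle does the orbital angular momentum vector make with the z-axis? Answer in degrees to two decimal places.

θ ≈ 132.13°

|L| = ℏ√(l(l+1)) = 2√5 ℏ.
L_z = m_l ℏ = −3ℏ.
cos θ = L_z/|L| = -3/√20, so θ ≈ 132.13°.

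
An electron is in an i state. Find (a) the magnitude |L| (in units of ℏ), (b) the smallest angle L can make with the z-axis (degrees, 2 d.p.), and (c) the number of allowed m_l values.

|L| = √42 ℏ ≈ 6.481ℏ; θ_min ≈ 22.21°; 13 values

An i state has l = 6.
|L| = ℏ√(6·7) = √42 ℏ ≈ 6.481ℏ.
cos θ_min = 6/√42, so θ_min ≈ 22.21°.
There are 2l+1 = 13 values of m_l.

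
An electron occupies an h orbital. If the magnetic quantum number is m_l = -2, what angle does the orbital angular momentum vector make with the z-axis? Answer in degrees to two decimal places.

θ ≈ 111.42°

An h state has l = 5.
|L| = ℏ√(l(l+1)) = √30 ℏ.
L_z = m_l ℏ = −2ℏ.
cos θ = L_z/|L| = -2/√30, so θ ≈ 111.42°.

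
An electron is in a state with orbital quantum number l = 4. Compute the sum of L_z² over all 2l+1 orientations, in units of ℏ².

The allowed m_l values are -4, -3, -2, -1, 0, 1, 2, 3, 4.
Σ m_l² = l(l+1)(2l+1)/3 = 4·5·9/3 = 60.

Σ(L_z)² = 60 ℏ²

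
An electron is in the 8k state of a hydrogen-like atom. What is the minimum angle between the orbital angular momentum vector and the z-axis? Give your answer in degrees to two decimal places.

θ_min ≈ 20.70°

For 8k, l = 7.
|L|² = l(l+1)ℏ² = 56ℏ², so |L| = 2√14 ℏ.
The smallest angle corresponds to the largest L_z, i.e. m_l = l = 7, giving L_z = 7ℏ.
cos θ_min = 7/√56, so θ_min ≈ 20.70°.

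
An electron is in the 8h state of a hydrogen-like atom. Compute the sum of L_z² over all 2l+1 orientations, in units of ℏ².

8h means n = 8, l = 5.
The allowed m_l values are -5, -4, -3, -2, -1, 0, 1, 2, 3, 4, 5.
Σ m_l² = 2·(1 + 4 + 9 + 16 + 25) = 110.

Σ(L_z)² = 110 ℏ²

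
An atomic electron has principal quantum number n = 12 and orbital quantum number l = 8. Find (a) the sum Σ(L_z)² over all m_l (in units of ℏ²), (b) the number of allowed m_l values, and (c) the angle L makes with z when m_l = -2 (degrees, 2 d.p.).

Σ(L_z)² = 408 ℏ²; 17 values; θ(m_l=-2) ≈ 103.63°

Σ m_l² = 408, so Σ(L_z)² = 408 ℏ².
There are 2l+1 = 17 values of m_l.
For m_l = -2: cos θ = -2/√72, θ ≈ 103.63°.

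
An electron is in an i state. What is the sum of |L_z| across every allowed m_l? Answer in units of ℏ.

I corresponds to l = 6.
m_l ∈ {-6, -5, -4, -3, -2, -1, 0, 1, 2, 3, 4, 5, 6}.
Σ|m_l| = 2·6(6+1)/2 = 42.

Σ|L_z| = 42 ℏ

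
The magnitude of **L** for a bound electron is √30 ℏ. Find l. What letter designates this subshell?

|L| = ℏ√(l(l+1)), so l(l+1) = 30.
l² + l − 30 = 0 ⇒ l = 5.

l = 5 (h orbital)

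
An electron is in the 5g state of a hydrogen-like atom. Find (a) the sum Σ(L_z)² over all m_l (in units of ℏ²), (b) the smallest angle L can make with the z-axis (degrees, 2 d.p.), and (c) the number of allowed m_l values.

Σ(L_z)² = 60 ℏ²; θ_min ≈ 26.57°; 9 values

The 5g subshell has l = 4.
Σ m_l² = 60, so Σ(L_z)² = 60 ℏ².
cos θ_min = 4/√20, so θ_min ≈ 26.57°.
There are 2l+1 = 9 values of m_l.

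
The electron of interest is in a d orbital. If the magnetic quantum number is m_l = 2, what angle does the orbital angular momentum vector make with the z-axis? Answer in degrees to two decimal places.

θ ≈ 35.26°

A d state has l = 2.
|L| = √(l(l+1)) ℏ = √6 ℏ.
L_z = m_l ℏ = 2ℏ.
cos θ = L_z/|L| = 2/√6, so θ ≈ 35.26°.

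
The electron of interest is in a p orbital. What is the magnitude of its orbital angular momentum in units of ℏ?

For a p orbital, l = 1.
|L| = ℏ√(l(l+1)) = ℏ√(1·2) = √2 ℏ

|L| = √2 ℏ ≈ 1.414ℏ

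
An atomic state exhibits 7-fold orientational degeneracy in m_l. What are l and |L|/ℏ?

l = 3, |L| = 2√3 ℏ ≈ 3.464ℏ

Since there are 2l+1 = 7 values of m_l, l = 3.
|L| = ℏ√(l(l+1)) = ℏ√(3·4) = 2√3 ℏ.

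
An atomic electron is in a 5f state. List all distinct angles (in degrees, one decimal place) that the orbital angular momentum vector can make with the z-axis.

The 5f subshell has l = 3.
|L|² = l(l+1)ℏ² = 12ℏ², so |L| = 2√3 ℏ.
cos θ = m_l/√12 for each m_l ∈ {-3, -2, -1, 0, 1, 2, 3}.

θ ∈ {30.0°, 54.7°, 73.2°, 90.0°, 106.8°, 125.3°, 150.0°}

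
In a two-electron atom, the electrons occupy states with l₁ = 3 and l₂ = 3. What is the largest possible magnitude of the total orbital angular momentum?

Angular momentum addition gives L = |l₁ − l₂|, …, l₁ + l₂.
L ∈ {0, 1, 2, 3, 4, 5, 6}.
The largest magnitude corresponds to L = 6: |L_tot| = ℏ√(6·7) = √42 ℏ.

|L_tot|_max = √42 ℏ ≈ 6.481ℏ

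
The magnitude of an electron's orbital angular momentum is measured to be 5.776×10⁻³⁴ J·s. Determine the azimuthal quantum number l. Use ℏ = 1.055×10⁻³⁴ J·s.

Dividing by ℏ: |L|/ℏ ≈ 5.475.
Set l(l+1) = 29.97; the integer solution is l = 5.

l = 5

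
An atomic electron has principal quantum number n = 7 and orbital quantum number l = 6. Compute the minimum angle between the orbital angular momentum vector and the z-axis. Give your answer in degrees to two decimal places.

θ_min ≈ 22.21°

|L|² = l(l+1)ℏ² = 42ℏ², so |L| = √42 ℏ.
The smallest angle corresponds to the largest L_z, i.e. m_l = l = 6, giving L_z = 6ℏ.
cos θ_min = 6/√42, so θ_min ≈ 22.21°.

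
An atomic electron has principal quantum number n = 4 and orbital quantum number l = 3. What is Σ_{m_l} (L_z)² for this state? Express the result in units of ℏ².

Σ(L_z)² = 28 ℏ²

m_l ∈ {-3, -2, -1, 0, 1, 2, 3}.
Summing m² from −3 to 3: Σ m_l² = 28.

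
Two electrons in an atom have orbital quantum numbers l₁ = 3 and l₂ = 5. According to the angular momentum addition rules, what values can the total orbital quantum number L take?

L = 2, 3, 4, 5, 6, 7, 8

L runs from |3 − 5| = 2 to 3 + 5 = 8.
L ∈ {2, 3, 4, 5, 6, 7, 8}.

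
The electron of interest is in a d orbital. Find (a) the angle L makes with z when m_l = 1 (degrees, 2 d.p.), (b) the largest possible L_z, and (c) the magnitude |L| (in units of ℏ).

θ(m_l=1) ≈ 65.91°; L_z,max = 2ℏ; |L| = √6 ℏ ≈ 2.449ℏ

D corresponds to l = 2.
For m_l = 1: cos θ = 1/√6, θ ≈ 65.91°.
L_z,max = lℏ = 2ℏ.
|L| = ℏ√(2·3) = √6 ℏ ≈ 2.449ℏ.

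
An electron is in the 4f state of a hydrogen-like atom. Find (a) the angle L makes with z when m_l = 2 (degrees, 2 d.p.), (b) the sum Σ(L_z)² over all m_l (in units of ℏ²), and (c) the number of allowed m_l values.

θ(m_l=2) ≈ 54.74°; Σ(L_z)² = 28 ℏ²; 7 values

The 4f subshell has l = 3.
For m_l = 2: cos θ = 2/√12, θ ≈ 54.74°.
Σ m_l² = 28, so Σ(L_z)² = 28 ℏ².
There are 2l+1 = 7 values of m_l.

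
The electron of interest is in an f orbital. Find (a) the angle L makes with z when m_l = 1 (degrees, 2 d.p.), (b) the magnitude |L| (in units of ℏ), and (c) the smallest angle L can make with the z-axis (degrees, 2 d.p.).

θ(m_l=1) ≈ 73.22°; |L| = 2√3 ℏ ≈ 3.464ℏ; θ_min ≈ 30.00°

An f state has l = 3.
For m_l = 1: cos θ = 1/√12, θ ≈ 73.22°.
|L| = ℏ√(3·4) = 2√3 ℏ ≈ 3.464ℏ.
cos θ_min = 3/√12, so θ_min ≈ 30.00°.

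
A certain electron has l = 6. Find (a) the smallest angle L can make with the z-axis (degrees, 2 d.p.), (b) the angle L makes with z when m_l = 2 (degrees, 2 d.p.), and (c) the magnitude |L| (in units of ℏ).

θ_min ≈ 22.21°; θ(m_l=2) ≈ 72.02°; |L| = √42 ℏ ≈ 6.481ℏ

cos θ_min = 6/√42, so θ_min ≈ 22.21°.
For m_l = 2: cos θ = 2/√42, θ ≈ 72.02°.
|L| = ℏ√(6·7) = √42 ℏ ≈ 6.481ℏ.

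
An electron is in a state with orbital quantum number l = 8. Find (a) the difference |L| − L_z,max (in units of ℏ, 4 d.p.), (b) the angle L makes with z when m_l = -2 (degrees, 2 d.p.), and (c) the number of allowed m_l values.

|L|−L_z,max ≈ 0.4853ℏ; θ(m_l=-2) ≈ 103.63°; 17 values

|L| − L_z,max = (6√2 − 8)ℏ ≈ 0.4853ℏ.
For m_l = -2: cos θ = -2/√72, θ ≈ 103.63°.
There are 2l+1 = 17 values of m_l.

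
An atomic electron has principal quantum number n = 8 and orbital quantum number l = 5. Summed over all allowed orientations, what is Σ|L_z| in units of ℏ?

The allowed m_l values are -5, -4, -3, -2, -1, 0, 1, 2, 3, 4, 5.
Σ|m_l| = l(l+1) = 30.

Σ|L_z| = 30 ℏ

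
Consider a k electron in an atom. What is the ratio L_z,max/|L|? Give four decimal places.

The letter k corresponds to l = 7.
|L| = 2√14 ℏ ≈ 7.4833ℏ, while L_z,max = lℏ = 7ℏ.
L_z,max/|L| = 7/√56 = 0.9354.

L_z,max/|L| = 0.9354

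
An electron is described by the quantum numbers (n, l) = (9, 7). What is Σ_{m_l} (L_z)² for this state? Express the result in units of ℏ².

The allowed m_l values are -7, -6, -5, -4, -3, -2, -1, 0, 1, 2, 3, 4, 5, 6, 7.
Summing m² from −7 to 7: Σ m_l² = 280.

Σ(L_z)² = 280 ℏ²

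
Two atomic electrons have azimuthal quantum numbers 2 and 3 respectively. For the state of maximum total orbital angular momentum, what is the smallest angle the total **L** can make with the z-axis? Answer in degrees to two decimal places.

θ_min ≈ 24.09°

L runs from |2 − 3| = 1 to 2 + 3 = 5.
L ∈ {1, 2, 3, 4, 5}.
The maximum is L = 5, with |L_tot| = ℏ√(5·6) = √30 ℏ.
The minimum angle with z is arccos(5/√30) ≈ 24.09°.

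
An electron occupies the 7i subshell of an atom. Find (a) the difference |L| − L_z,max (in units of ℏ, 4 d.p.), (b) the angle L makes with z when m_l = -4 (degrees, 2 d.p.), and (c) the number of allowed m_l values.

7i means n = 7, l = 6.
|L| − L_z,max = (√42 − 6)ℏ ≈ 0.4807ℏ.
For m_l = -4: cos θ = -4/√42, θ ≈ 128.11°.
There are 2l+1 = 13 values of m_l.

|L|−L_z,max ≈ 0.4807ℏ; θ(m_l=-4) ≈ 128.11°; 13 values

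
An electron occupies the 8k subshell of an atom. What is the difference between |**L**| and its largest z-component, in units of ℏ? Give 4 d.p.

|L| − L_z,max ≈ 0.4833ℏ

8k means n = 8, l = 7.
|L| = 2√14 ℏ ≈ 7.4833ℏ, while L_z,max = lℏ = 7ℏ.
The difference is (2√14 − 7)ℏ ≈ 0.4833ℏ.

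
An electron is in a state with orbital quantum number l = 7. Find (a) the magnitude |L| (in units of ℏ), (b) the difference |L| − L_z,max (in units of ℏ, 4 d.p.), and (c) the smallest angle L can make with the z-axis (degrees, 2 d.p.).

|L| = 2√14 ℏ ≈ 7.483ℏ; |L|−L_z,max ≈ 0.4833ℏ; θ_min ≈ 20.70°

|L| = ℏ√(7·8) = 2√14 ℏ ≈ 7.483ℏ.
|L| − L_z,max = (2√14 − 7)ℏ ≈ 0.4833ℏ.
cos θ_min = 7/√56, so θ_min ≈ 20.70°.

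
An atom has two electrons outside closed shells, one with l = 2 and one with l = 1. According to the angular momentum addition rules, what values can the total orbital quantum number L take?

L = 1, 2, 3

Angular momentum addition gives L = |l₁ − l₂|, …, l₁ + l₂.
So L can be 1, 2, 3.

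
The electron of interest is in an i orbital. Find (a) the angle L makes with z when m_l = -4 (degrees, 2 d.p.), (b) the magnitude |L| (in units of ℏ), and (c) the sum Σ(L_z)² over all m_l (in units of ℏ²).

An i state has l = 6.
For m_l = -4: cos θ = -4/√42, θ ≈ 128.11°.
|L| = ℏ√(6·7) = √42 ℏ ≈ 6.481ℏ.
Σ m_l² = 182, so Σ(L_z)² = 182 ℏ².

θ(m_l=-4) ≈ 128.11°; |L| = √42 ℏ ≈ 6.481ℏ; Σ(L_z)² = 182 ℏ²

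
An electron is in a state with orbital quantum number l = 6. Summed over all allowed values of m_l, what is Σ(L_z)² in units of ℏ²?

m_l runs from −6 to 6, i.e. {-6, -5, -4, -3, -2, -1, 0, 1, 2, 3, 4, 5, 6}.
Σ m_l² = 2·(1 + 4 + 9 + 16 + 25 + 36) = 182.

Σ(L_z)² = 182 ℏ²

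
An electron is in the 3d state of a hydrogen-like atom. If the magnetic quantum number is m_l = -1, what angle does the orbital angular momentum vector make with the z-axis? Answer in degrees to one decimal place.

The 3d subshell has l = 2.
|L| = ℏ√(l(l+1)) = √6 ℏ.
L_z = m_l ℏ = −1ℏ.
cos θ = L_z/|L| = -1/√6, so θ ≈ 114.1°.

θ ≈ 114.1°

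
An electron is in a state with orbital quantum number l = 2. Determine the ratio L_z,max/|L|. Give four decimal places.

L_z,max/|L| = 0.8165

|L| = √6 ℏ ≈ 2.4495ℏ, while L_z,max = lℏ = 2ℏ.
L_z,max/|L| = 2/√6 = 0.8165.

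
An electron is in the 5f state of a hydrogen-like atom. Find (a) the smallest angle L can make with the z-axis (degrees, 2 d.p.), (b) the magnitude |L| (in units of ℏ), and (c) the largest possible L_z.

The 5f subshell has l = 3.
cos θ_min = 3/√12, so θ_min ≈ 30.00°.
|L| = ℏ√(3·4) = 2√3 ℏ ≈ 3.464ℏ.
L_z,max = lℏ = 3ℏ.

θ_min ≈ 30.00°; |L| = 2√3 ℏ ≈ 3.464ℏ; L_z,max = 3ℏ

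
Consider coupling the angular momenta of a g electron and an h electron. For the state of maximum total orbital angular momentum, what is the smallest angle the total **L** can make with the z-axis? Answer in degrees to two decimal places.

The total orbital quantum number L ranges from |l₁ − l₂| to l₁ + l₂ in integer steps.
So L can be 1, 2, 3, 4, 5, 6, 7, 8, 9.
The maximum is L = 9, with |L_tot| = ℏ√(9·10) = 3√10 ℏ.
The minimum angle with z is arccos(9/√90) ≈ 18.43°.

θ_min ≈ 18.43°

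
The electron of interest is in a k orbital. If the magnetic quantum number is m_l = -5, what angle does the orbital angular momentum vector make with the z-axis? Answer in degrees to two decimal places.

θ ≈ 131.92°

A k state has l = 7.
|L| = √(l(l+1)) ℏ = 2√14 ℏ.
L_z = m_l ℏ = −5ℏ.
cos θ = L_z/|L| = -5/√56, so θ ≈ 131.92°.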